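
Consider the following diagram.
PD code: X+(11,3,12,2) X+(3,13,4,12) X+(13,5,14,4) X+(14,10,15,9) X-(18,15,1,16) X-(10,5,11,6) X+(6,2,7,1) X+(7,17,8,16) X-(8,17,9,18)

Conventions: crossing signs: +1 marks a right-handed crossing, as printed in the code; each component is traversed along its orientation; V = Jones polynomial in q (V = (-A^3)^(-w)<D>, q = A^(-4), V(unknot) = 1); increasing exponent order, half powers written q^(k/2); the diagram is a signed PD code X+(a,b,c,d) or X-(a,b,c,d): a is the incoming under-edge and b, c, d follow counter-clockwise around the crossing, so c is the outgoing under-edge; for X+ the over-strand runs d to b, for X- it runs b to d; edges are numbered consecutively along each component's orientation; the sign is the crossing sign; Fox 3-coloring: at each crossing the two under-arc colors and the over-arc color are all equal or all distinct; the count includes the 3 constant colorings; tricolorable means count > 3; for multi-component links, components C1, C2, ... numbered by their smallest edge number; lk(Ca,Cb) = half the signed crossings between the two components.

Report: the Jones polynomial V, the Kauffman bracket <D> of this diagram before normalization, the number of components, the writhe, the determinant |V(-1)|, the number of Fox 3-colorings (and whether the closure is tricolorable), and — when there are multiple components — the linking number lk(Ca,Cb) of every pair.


V(q) = q - q^2 + 2q^3 - q^4 + q^5 - q^6
bracket: A^-15 - A^-11 + A^-7 - 2A^-3 + A - A^5, w = +3
1 component, writhe +3, over 9 crossings
det 7, colorings 3 of 3^9 — not tricolorable
observation: |V(-1)| = 7: so not tricolorable, since 3 does not divide 7


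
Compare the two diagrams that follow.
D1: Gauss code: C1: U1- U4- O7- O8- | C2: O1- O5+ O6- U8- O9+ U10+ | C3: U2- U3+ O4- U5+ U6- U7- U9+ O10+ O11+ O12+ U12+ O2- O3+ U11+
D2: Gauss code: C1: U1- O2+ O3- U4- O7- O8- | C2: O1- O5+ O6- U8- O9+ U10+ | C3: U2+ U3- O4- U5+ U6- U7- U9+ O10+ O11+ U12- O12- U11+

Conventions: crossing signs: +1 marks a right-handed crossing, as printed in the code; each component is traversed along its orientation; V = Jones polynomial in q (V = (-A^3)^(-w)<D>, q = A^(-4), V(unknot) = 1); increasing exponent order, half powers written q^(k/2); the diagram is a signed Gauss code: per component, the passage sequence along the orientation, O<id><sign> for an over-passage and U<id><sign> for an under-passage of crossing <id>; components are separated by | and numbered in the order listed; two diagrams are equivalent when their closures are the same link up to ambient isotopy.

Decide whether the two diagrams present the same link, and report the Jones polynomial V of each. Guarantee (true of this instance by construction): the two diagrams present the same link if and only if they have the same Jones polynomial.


equivalent: yes
V(D1) = q^-4 + q^-2 + 2  (w 0, c 12, <D> = 2 + A^8 + A^16)
D2 (bracket 2A^-6 + A^2 + A^10; 12 crossings at w = -2): V = q^-4 + q^-2 + 2
why: one V(q) for all 2 diagrams — one class (guaranteed)


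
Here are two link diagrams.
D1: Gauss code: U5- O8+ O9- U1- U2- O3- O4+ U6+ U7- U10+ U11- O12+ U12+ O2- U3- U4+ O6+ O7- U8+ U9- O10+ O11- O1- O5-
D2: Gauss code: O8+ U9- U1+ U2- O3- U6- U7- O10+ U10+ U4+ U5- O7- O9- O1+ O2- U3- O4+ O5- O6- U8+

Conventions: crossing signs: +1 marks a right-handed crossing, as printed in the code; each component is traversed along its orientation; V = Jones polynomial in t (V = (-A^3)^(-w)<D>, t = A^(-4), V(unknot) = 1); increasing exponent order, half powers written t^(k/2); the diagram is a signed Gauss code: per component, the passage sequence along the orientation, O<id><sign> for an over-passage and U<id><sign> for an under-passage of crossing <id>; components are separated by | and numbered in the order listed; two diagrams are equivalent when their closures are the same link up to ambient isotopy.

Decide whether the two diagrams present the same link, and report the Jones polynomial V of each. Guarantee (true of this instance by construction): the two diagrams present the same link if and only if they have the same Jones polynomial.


same link: no
V(D1) = 1  [12 crossings, <D> = A^-6, w = -2]
V(D2) = -t^-4 + t^-3 + t^-1  [10 crossings, <D> = A^-2 + A^6 - A^10, w = -2]
insight: comparing 2 Jones polynomials yields 2 groups


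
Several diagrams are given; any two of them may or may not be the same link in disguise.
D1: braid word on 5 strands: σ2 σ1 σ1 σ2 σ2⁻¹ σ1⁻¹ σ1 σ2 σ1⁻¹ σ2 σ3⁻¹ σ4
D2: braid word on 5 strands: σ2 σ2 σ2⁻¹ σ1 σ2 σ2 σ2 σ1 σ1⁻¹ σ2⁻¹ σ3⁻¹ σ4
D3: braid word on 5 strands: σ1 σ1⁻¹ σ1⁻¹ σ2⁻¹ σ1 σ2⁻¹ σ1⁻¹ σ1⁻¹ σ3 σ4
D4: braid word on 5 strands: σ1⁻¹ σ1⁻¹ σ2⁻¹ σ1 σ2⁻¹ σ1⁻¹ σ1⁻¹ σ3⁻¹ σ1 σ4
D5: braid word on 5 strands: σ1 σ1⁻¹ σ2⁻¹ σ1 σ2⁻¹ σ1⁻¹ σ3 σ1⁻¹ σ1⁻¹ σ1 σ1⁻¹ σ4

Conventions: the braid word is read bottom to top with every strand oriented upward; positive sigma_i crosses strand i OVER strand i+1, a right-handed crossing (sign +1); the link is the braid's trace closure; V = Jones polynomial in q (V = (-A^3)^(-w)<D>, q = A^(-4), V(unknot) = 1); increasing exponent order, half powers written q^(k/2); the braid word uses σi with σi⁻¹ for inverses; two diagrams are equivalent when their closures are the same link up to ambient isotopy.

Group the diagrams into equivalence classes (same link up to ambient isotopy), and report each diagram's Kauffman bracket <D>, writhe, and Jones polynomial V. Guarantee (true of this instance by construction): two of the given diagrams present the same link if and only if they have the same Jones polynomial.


classes: {D1} | {D2} | {D3, D4, D5}
V(D1) = q - q^2 + 2q^3 - q^4 + q^5 - q^6  [12 crossings, <D> = -A^-12 + A^-8 - A^-4 + 2 - A^4 + A^8, w = +4]
V(D2) = q + q^3 - q^4  (w +4, c 12, <D> = -A^-4 + 1 + A^8)
V(D3) = -q^-6 + q^-5 - q^-4 + 2q^-3 - q^-2 + q^-1  [10 crossings, <D> = A^-2 - A^2 + 2A^6 - A^10 + A^14 - A^18, w = -2]
V(D4) = -q^-6 + q^-5 - q^-4 + 2q^-3 - q^-2 + q^-1  (w -4, c 10, <D> = A^-8 - A^-4 + 2 - A^4 + A^8 - A^12)
V(D5) = -q^-6 + q^-5 - q^-4 + 2q^-3 - q^-2 + q^-1  (w -2, c 12, <D> = A^-2 - A^2 + 2A^6 - A^10 + A^14 - A^18)
note: 3 classes among 5 diagrams; unequal V(q) rules out equality


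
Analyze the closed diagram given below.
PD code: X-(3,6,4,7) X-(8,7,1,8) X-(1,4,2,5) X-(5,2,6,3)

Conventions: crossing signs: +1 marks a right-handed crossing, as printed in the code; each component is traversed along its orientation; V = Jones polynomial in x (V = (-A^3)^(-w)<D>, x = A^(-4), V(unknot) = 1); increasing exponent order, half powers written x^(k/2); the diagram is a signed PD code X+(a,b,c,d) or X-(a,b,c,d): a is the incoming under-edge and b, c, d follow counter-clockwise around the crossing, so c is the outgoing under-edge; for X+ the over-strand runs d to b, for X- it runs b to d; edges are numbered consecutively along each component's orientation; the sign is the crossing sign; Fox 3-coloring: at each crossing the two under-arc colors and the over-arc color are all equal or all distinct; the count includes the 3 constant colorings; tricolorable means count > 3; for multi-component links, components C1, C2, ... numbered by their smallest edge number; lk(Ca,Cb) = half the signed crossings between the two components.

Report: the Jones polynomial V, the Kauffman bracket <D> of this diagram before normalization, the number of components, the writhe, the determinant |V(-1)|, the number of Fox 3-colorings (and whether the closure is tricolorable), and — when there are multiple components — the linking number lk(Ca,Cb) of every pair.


V = -x^-4 + x^-3 + x^-1
<D> = A^-8 + 1 - A^4 (w = -4)
1 component over 4 crossings, w = -4
9 Fox colorings among 3^4, |V(-1)| = 3: tricolorable
why: V spans 3 powers of x: at least 3 crossings in any diagram


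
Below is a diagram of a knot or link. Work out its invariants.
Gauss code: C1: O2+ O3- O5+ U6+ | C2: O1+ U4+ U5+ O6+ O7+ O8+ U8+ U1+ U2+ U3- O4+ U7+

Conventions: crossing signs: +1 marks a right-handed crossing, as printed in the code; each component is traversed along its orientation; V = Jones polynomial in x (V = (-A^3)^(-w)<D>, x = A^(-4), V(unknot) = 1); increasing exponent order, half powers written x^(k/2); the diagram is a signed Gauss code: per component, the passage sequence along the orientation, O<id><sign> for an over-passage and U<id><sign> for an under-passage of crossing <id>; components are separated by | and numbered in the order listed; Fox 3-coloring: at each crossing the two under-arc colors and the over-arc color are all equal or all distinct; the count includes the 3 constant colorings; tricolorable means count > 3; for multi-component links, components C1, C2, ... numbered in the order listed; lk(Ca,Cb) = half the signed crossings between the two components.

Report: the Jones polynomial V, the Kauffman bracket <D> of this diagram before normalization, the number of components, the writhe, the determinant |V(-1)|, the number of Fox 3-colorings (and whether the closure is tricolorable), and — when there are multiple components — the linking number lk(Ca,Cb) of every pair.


Jones polynomial: V(x) = -x^(3/2) - 2x^(7/2) + x^(9/2) - x^(11/2) + x^(13/2)
<D> = A^-8 - A^-4 + 1 - 2A^4 - A^12; writhe +6
components 2, writhe +6 (8 crossings)
linking number lk(C1,C2) = +1
3-colorings: 9 of 3^8, det 6 — tricolorable
note: the 1 component pair carries total linking +1


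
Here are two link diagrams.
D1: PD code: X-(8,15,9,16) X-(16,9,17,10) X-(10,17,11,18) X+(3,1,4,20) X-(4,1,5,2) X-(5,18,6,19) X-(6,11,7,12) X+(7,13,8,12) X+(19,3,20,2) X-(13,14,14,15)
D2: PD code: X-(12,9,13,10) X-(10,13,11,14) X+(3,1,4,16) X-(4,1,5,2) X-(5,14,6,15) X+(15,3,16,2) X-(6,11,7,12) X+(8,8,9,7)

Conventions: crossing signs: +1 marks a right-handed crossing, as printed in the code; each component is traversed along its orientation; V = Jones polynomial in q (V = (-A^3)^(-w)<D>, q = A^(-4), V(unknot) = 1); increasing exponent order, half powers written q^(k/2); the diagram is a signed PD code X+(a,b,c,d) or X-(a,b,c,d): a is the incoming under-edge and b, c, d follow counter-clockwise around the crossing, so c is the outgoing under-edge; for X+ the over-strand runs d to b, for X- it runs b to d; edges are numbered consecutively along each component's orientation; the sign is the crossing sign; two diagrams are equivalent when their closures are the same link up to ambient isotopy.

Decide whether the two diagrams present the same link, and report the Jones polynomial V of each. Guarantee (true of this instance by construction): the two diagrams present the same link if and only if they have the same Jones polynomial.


equivalent: yes
D1 (bracket A^-8 + 1 - A^4; 10 crossings at w = -4): V = -q^-4 + q^-3 + q^-1
V(D2) = -q^-4 + q^-3 + q^-1  (w -2, c 8, <D> = A^-2 + A^6 - A^10)
key observation: from 10 to 8 crossings by R-moves: one link, two diagrams


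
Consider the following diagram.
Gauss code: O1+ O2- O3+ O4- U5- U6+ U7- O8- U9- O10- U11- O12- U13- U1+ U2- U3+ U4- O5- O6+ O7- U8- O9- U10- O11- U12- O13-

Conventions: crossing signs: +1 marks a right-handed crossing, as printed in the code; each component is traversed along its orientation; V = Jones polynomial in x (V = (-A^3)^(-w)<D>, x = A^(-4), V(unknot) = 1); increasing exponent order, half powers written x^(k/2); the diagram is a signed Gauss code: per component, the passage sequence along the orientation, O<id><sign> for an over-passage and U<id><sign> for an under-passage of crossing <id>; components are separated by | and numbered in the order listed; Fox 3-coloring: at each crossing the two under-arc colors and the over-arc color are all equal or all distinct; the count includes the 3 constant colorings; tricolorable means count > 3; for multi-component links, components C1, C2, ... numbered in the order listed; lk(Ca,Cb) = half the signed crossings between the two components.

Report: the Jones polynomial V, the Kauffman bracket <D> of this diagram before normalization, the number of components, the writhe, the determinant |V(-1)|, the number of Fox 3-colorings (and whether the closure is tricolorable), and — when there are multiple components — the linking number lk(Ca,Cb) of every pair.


Jones polynomial: V(x) = -x^-10 + x^-9 - x^-8 + x^-7 - x^-6 + x^-5 + x^-3
<D> = -A^-9 - A^-1 + A^3 - A^7 + A^11 - A^15 + A^19; writhe -7
components 1, writhe -7 (13 crossings)
3-colorings: 3 of 3^13, det 7 — not tricolorable
note: w = -7 shifts under R1 moves; the (-A^3)^(7) factor cancels that in V


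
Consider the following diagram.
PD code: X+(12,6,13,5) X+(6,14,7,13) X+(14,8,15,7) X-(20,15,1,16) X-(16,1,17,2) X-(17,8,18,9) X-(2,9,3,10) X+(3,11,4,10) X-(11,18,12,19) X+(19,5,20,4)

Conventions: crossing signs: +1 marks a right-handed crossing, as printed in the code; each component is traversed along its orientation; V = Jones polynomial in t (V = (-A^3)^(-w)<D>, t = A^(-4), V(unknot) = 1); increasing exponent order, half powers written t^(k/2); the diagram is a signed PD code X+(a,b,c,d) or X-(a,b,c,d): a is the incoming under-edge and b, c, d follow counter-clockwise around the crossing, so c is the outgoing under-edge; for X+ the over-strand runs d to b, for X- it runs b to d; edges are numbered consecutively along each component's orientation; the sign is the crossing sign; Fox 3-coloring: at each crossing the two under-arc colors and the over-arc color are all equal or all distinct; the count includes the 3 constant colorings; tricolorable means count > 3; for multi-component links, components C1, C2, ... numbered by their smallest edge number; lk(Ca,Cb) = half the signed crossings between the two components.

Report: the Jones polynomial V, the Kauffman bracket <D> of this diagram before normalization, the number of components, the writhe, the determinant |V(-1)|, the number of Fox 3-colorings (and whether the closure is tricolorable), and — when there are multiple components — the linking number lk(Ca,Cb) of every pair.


V = -t^-3 + 2t^-2 - 2t^-1 + 3 - 2t + 2t^2 - t^3
<D> = -A^-12 + 2A^-8 - 2A^-4 + 3 - 2A^4 + 2A^8 - A^12 (w = 0)
1 component over 10 crossings, w = 0
3 Fox colorings among 3^10, |V(-1)| = 13: not tricolorable
why: palindromic: swapping t for 1/t fixes V


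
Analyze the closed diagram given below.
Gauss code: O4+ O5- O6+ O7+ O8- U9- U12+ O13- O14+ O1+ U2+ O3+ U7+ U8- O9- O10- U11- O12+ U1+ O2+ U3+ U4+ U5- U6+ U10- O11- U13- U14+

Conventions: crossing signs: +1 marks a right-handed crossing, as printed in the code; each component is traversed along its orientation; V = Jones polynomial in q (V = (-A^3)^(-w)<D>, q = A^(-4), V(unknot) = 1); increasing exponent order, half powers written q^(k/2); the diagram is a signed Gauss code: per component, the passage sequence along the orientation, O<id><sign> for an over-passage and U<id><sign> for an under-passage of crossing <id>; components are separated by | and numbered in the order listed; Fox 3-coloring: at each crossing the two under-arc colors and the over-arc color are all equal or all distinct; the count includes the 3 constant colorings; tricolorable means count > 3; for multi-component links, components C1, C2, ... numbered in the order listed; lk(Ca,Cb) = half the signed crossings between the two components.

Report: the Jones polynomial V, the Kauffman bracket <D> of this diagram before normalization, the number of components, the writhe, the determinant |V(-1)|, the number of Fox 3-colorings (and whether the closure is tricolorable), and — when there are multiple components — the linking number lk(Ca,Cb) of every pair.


V(q) = q^-1 - 1 + 2q - 2q^2 + 2q^3 - 2q^4 + q^5
bracket: A^-14 - 2A^-10 + 2A^-6 - 2A^-2 + 2A^2 - A^6 + A^10, w = +2
1 component, writhe +2, over 14 crossings
det 11, colorings 3 of 3^14 — not tricolorable
observation: |V(-1)| = 11: so not tricolorable, since 3 does not divide 11


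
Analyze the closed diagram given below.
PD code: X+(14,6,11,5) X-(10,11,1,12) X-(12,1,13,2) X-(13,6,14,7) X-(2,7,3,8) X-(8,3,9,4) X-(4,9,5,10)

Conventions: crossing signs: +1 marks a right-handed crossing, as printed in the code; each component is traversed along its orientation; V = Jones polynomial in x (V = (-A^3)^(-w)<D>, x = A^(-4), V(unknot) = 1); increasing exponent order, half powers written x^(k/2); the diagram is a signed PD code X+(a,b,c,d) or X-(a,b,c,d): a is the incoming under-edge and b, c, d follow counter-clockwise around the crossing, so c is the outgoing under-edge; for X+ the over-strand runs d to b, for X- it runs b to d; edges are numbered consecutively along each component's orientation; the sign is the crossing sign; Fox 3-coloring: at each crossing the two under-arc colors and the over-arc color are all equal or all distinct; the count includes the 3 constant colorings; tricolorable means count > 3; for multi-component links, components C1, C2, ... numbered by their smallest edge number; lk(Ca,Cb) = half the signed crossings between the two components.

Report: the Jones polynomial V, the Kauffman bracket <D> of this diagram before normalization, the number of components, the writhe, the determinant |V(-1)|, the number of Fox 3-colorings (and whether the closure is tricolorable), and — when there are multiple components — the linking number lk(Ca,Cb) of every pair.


V = x^(-13/2) - x^(-11/2) + x^(-9/2) - 2x^(-7/2) - x^(-3/2)
<D> = A^-9 + 2A^-1 - A^3 + A^7 - A^11 (w = -5)
2 components over 7 crossings, w = -5
lk(C1,C2): -1
9 Fox colorings among 3^7, |V(-1)| = 6: tricolorable
why: the 1 component pair carries total linking -1


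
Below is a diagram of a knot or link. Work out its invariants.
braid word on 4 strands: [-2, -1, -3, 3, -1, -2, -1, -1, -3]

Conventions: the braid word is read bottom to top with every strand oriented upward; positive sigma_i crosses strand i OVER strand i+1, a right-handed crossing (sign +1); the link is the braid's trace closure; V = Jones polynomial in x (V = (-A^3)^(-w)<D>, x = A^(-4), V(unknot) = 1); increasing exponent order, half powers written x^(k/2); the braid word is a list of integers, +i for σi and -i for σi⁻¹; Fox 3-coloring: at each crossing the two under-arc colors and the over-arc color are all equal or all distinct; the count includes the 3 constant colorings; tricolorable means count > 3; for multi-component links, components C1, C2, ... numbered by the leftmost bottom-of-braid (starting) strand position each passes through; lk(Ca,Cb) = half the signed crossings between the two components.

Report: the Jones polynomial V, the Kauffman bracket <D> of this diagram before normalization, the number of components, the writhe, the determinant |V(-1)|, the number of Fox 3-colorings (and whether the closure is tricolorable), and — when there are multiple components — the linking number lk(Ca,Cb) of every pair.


Jones polynomial: V(x) = 2x^-6 + x^-4 + x^-2
<D> = -A^-13 - A^-5 - 2A^3; writhe -7
components 3, writhe -7 (9 crossings)
linking number lk(C1,C2) = -1
lk(C1,C3): -1
lk(C2,C3) = -1
3-colorings: 3 of 3^9, det 4 — not tricolorable
note: the 3 component pairs carry total linking -3


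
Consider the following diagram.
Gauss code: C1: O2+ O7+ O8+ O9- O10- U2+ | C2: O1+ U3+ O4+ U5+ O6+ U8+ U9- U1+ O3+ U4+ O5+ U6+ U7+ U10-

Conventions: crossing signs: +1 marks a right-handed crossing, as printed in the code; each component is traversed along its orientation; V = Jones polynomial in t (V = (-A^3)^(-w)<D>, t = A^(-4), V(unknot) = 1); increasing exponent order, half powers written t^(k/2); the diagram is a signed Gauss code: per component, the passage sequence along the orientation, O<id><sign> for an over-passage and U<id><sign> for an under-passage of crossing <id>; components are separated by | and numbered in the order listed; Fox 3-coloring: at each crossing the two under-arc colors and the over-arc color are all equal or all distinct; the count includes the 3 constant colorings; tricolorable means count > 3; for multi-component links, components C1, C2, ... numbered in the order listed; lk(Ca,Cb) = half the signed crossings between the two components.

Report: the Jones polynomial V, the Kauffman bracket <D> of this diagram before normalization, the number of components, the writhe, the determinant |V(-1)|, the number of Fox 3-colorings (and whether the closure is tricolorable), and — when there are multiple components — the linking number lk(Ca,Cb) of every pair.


Jones polynomial: V(t) = -t^(3/2) - t^(5/2) - t^(7/2) + t^(15/2)
<D> = A^-12 - A^4 - A^8 - A^12; writhe +6
components 2, writhe +6 (10 crossings)
linking number lk(C1,C2) = 0
3-colorings: 9 of 3^10, det 0 — tricolorable
note: span 6 respects span(V) <= c + mu - 1 = 11 for this 2-component diagram


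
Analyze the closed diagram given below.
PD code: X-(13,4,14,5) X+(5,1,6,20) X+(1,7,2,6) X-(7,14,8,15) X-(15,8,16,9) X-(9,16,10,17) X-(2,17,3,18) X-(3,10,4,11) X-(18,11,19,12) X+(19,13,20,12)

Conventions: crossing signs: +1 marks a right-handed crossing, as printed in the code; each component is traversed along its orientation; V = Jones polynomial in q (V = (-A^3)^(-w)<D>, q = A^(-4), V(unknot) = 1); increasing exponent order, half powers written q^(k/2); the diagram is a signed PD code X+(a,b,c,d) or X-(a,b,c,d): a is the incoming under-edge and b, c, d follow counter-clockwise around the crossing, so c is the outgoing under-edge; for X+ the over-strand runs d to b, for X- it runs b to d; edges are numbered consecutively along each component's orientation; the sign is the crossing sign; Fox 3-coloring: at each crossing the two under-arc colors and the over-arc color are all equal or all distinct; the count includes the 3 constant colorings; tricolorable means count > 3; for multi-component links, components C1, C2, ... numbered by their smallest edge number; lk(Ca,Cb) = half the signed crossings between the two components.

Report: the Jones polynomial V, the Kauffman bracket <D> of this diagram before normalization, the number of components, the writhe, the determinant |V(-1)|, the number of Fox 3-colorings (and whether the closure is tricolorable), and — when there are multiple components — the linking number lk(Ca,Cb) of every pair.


Jones polynomial: V(q) = -q^-6 + q^-5 - q^-4 + 2q^-3 - q^-2 + q^-1
<D> = A^-8 - A^-4 + 2 - A^4 + A^8 - A^12; writhe -4
components 1, writhe -4 (10 crossings)
3-colorings: 3 of 3^10, det 7 — not tricolorable
note: w = -4 (over 10 crossings) is diagram-only; (-A^3)^(4) removes it from V


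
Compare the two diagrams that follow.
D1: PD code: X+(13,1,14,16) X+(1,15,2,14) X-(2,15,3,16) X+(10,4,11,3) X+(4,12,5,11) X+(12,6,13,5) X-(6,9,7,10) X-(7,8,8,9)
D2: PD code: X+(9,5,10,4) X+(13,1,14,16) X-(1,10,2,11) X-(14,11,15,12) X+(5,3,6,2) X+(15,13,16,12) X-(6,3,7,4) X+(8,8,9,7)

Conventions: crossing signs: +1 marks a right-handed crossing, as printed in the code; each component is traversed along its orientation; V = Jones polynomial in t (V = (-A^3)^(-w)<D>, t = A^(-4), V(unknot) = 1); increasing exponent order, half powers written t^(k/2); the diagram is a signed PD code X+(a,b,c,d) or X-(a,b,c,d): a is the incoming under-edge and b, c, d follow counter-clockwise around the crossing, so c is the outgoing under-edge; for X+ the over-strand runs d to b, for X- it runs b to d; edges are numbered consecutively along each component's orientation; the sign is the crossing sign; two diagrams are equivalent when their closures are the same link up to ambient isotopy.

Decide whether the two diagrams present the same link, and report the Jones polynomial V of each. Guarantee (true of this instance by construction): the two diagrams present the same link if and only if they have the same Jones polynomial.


same link: no
V(D1) = t + t^3 - t^4  [8 crossings, <D> = -A^-10 + A^-6 + A^2, w = +2]
V(D2) = 1  (w +2, c 8, <D> = A^6)
note: 2 classes among 2 diagrams; unequal V(t) rules out equality


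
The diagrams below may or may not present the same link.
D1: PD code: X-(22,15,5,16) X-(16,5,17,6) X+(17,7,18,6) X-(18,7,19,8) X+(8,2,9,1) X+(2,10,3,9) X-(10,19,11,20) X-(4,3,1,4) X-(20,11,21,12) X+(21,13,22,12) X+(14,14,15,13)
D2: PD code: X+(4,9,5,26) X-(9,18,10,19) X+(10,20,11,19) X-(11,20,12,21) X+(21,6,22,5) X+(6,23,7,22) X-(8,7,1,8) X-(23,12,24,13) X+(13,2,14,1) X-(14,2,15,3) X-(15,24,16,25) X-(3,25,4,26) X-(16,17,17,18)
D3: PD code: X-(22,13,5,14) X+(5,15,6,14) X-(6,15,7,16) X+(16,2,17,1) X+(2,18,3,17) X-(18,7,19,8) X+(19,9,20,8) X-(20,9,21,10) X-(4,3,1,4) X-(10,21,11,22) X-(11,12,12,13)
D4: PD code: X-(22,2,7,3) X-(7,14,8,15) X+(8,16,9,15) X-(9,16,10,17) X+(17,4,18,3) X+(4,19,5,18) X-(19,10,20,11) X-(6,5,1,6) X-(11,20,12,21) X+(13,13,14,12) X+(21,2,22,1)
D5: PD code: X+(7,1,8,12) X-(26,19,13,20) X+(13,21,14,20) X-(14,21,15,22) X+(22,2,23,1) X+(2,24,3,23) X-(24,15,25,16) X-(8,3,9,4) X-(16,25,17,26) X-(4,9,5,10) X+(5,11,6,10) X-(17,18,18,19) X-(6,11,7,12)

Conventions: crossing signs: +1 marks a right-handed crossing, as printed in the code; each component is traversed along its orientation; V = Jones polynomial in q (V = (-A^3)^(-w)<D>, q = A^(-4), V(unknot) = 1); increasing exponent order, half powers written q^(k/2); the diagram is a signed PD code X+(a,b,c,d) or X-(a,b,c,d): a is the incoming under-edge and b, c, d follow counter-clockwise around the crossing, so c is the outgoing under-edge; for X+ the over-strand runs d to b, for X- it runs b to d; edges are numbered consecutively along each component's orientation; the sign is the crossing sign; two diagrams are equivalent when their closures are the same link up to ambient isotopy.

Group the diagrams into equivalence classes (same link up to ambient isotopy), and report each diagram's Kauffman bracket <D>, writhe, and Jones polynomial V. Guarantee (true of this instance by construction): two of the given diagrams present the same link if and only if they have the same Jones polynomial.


grouping into links: {D1, D2, D3, D4, D5}
V(D1) = q^(-7/2) - q^(-5/2) + q^(-3/2) - 2q^(-1/2) - q^(3/2)  (w -1, c 11, <D> = A^-9 + 2A^-1 - A^3 + A^7 - A^11)
D2 (bracket A^-15 + 2A^-7 - A^-3 + A - A^5; 13 crossings at w = -3): V = q^(-7/2) - q^(-5/2) + q^(-3/2) - 2q^(-1/2) - q^(3/2)
D3 (bracket A^-15 + 2A^-7 - A^-3 + A - A^5; 11 crossings at w = -3): V = q^(-7/2) - q^(-5/2) + q^(-3/2) - 2q^(-1/2) - q^(3/2)
D4 (bracket A^-9 + 2A^-1 - A^3 + A^7 - A^11; 11 crossings at w = -1): V = q^(-7/2) - q^(-5/2) + q^(-3/2) - 2q^(-1/2) - q^(3/2)
V(D5) = q^(-7/2) - q^(-5/2) + q^(-3/2) - 2q^(-1/2) - q^(3/2)  (w -3, c 13, <D> = A^-15 + 2A^-7 - A^-3 + A - A^5)
why: one V(q) for all 5 diagrams — one class (guaranteed)


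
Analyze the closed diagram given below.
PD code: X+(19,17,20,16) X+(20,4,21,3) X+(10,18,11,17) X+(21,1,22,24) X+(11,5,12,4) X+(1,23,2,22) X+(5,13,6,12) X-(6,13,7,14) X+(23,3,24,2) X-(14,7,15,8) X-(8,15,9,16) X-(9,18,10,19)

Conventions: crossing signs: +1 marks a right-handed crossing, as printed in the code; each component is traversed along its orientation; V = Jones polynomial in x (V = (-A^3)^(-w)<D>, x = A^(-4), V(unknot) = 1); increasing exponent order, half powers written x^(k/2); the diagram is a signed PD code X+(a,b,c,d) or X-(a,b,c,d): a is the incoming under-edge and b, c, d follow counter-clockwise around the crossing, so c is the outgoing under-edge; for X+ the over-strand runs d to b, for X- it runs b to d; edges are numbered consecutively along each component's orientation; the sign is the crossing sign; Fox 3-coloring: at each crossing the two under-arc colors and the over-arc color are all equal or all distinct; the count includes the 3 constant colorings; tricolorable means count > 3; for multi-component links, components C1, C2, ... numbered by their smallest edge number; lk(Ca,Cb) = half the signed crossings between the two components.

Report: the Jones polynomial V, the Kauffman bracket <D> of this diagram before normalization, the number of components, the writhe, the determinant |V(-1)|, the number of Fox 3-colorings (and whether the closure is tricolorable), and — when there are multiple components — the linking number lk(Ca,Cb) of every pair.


V(x) = x + x^3 - x^4
bracket: -A^-4 + 1 + A^8, w = +4
1 component, writhe +4, over 12 crossings
det 3, colorings 9 of 3^12 — tricolorable
observation: V spans 3 powers of x: at least 3 crossings in any diagram


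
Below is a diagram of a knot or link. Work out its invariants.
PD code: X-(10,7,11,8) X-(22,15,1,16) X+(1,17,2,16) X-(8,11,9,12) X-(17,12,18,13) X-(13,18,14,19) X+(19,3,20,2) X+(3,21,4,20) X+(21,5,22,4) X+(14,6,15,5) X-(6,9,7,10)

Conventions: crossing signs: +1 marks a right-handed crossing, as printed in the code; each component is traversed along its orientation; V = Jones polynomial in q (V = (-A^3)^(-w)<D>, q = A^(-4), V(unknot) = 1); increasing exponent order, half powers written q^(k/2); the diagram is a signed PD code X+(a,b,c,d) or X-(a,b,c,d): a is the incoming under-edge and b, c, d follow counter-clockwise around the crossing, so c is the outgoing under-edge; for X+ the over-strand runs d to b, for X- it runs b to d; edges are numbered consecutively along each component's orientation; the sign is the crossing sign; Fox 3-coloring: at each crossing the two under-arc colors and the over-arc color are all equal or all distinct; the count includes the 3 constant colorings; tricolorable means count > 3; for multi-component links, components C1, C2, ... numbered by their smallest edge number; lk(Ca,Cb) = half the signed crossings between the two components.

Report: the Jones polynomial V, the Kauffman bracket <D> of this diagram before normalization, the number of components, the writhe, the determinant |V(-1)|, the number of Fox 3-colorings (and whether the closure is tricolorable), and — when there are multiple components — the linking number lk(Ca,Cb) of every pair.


V = -q^-3 + q^-2 - q^-1 + 3 - q + q^2 - q^3
<D> = A^-15 - A^-11 + A^-7 - 3A^-3 + A - A^5 + A^9 (w = -1)
1 component over 11 crossings, w = -1
27 Fox colorings among 3^11, |V(-1)| = 9: tricolorable
why: w = -1 shifts under R1 moves; the (-A^3)^(1) factor cancels that in V


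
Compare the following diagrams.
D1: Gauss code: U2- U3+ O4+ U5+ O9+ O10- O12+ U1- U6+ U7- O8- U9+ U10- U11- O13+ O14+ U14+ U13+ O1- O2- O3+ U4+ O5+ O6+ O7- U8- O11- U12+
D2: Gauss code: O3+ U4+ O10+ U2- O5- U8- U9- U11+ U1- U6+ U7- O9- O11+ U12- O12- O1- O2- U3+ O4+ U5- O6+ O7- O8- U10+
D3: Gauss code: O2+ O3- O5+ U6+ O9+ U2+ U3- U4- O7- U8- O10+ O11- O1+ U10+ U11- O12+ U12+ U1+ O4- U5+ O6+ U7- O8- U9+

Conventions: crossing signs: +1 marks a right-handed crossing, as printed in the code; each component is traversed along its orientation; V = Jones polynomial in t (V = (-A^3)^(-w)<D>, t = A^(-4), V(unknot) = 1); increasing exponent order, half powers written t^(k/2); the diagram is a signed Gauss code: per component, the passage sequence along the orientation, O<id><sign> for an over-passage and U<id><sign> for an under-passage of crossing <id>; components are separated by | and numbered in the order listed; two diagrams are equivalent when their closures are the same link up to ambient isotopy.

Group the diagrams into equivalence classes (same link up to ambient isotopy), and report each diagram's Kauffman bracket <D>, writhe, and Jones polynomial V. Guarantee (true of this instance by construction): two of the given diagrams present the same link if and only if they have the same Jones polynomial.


equivalence classes: {D1, D2, D3}
D1 (bracket -A^-6 + 2A^-2 - 2A^2 + 3A^6 - 2A^10 + 2A^14 - A^18; 14 crossings at w = +2): V = -t^-3 + 2t^-2 - 2t^-1 + 3 - 2t + 2t^2 - t^3
V(D2) = -t^-3 + 2t^-2 - 2t^-1 + 3 - 2t + 2t^2 - t^3  (w -2, c 12, <D> = -A^-18 + 2A^-14 - 2A^-10 + 3A^-6 - 2A^-2 + 2A^2 - A^6)
V(D3) = -t^-3 + 2t^-2 - 2t^-1 + 3 - 2t + 2t^2 - t^3  [12 crossings, <D> = -A^-6 + 2A^-2 - 2A^2 + 3A^6 - 2A^10 + 2A^14 - A^18, w = +2]
key observation: all 3 diagrams share one V(t), hence one class


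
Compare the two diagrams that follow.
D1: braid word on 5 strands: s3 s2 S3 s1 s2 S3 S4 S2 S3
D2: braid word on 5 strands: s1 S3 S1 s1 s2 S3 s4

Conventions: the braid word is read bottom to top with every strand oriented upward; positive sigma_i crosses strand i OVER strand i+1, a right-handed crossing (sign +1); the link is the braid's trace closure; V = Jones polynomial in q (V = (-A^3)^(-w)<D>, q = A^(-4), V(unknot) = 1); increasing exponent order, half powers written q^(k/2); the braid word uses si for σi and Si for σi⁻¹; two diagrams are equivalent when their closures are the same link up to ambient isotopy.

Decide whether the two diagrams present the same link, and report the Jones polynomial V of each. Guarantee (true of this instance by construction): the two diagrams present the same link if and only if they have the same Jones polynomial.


equivalent: yes
D1 (bracket A^-1 + A^7; 9 crossings at w = -1): V = -q^(-5/2) - q^(-1/2)
V(D2) = -q^(-5/2) - q^(-1/2)  [7 crossings, <D> = A^5 + A^13, w = +1]
observation: one V(q) for all 2 diagrams — one class (guaranteed)


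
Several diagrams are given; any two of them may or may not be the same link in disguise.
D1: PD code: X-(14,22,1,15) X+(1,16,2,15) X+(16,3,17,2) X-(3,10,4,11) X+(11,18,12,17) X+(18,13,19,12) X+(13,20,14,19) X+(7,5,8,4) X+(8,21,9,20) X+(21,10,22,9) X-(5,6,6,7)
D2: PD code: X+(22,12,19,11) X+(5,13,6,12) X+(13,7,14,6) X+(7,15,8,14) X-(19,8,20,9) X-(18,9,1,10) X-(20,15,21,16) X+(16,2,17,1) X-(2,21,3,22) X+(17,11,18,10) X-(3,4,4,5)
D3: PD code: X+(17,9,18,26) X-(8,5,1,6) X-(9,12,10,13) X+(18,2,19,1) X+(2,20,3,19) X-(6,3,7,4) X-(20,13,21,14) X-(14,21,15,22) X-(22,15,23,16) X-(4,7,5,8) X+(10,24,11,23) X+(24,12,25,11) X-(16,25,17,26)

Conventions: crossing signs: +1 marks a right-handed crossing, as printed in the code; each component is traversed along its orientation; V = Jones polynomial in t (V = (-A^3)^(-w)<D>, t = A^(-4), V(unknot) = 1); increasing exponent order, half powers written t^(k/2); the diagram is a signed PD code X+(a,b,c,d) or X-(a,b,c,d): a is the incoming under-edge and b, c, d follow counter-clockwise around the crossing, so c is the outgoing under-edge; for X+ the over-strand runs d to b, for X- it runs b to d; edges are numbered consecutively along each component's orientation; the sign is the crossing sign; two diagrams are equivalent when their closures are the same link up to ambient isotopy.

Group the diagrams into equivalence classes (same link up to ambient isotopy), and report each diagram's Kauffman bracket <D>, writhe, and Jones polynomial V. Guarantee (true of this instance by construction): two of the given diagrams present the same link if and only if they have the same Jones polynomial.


equivalence classes: {D1} | {D2} | {D3}
D1 (bracket A^-15 - A^-11 + 2A^-7 - 2A^-3 + 2A - A^5 + A^9; 11 crossings at w = +5): V = -t^(3/2) + t^(5/2) - 2t^(7/2) + 2t^(9/2) - 2t^(11/2) + t^(13/2) - t^(15/2)
V(D2) = -t^(-3/2) - 2t^(1/2) + t^(3/2) - t^(5/2) + t^(7/2)  (w +1, c 11, <D> = -A^-11 + A^-7 - A^-3 + 2A + A^9)
D3 (bracket A^-11 + 3A^-3 - 2A + 3A^5 - 4A^9 + 2A^13 - 2A^17 + A^21; 13 crossings at w = -3): V = -t^(-15/2) + 2t^(-13/2) - 2t^(-11/2) + 4t^(-9/2) - 3t^(-7/2) + 2t^(-5/2) - 3t^(-3/2) - t^(1/2)
key observation: comparing 3 Jones polynomials yields 3 groups


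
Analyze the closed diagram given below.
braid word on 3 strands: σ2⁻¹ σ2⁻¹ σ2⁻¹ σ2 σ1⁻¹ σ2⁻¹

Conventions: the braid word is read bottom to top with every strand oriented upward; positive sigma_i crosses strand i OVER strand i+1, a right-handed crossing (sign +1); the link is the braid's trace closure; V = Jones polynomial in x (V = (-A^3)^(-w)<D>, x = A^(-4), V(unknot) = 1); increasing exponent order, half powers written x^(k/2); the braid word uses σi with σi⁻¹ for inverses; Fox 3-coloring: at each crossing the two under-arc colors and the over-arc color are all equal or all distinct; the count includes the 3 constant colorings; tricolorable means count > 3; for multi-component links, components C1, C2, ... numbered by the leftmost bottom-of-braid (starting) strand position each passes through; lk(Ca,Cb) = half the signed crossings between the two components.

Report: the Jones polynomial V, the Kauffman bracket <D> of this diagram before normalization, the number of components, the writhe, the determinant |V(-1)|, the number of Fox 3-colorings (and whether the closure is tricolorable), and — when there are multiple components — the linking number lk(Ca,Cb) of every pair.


Jones polynomial: V(x) = -x^-4 + x^-3 + x^-1
<D> = A^-8 + 1 - A^4; writhe -4
components 1, writhe -4 (6 crossings)
3-colorings: 9 of 3^6, det 3 — tricolorable
note: inverse pairs cancel, leaving σ2⁻¹ σ2⁻¹ σ1⁻¹ σ2⁻¹


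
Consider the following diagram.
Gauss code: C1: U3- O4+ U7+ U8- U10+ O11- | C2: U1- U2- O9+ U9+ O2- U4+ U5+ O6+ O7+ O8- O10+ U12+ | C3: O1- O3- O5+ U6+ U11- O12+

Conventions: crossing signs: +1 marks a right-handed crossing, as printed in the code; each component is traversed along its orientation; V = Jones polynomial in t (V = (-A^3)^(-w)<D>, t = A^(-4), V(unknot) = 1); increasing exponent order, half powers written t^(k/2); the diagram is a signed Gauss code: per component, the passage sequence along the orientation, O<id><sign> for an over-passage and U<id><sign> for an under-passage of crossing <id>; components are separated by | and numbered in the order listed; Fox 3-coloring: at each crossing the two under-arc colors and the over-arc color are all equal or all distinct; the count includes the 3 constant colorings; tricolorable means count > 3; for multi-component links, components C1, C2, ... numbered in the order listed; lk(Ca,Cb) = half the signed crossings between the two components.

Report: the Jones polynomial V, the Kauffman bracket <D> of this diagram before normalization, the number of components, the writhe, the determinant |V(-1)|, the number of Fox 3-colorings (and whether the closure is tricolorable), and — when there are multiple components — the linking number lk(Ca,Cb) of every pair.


Jones polynomial: V(t) = 2 + t^2 + t^4
<D> = A^-10 + A^-2 + 2A^6; writhe +2
components 3, writhe +2 (12 crossings)
linking number lk(C1,C2) = +1
lk(C1,C3): -1
lk(C2,C3) = +1
3-colorings: 3 of 3^12, det 4 — not tricolorable
note: w = +2 (over 12 crossings) is diagram-only; (-A^3)^(-2) removes it from V


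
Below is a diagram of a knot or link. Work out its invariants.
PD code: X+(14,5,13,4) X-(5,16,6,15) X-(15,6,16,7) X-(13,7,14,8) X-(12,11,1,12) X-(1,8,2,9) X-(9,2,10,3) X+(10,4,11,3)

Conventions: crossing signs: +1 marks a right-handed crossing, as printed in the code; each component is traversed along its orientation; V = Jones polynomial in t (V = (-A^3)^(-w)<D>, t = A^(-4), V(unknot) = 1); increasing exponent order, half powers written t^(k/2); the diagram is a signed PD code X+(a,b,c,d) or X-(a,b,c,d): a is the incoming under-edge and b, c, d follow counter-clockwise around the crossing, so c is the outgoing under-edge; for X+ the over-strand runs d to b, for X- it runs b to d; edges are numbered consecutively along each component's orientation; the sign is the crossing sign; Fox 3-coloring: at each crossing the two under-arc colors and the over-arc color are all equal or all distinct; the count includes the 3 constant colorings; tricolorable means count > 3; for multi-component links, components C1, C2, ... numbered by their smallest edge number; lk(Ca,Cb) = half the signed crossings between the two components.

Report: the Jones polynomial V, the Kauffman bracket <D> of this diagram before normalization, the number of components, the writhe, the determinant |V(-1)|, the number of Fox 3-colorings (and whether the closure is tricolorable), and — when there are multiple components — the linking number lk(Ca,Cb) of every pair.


V = t^-3 + t^-2 + t^-1 + 1
<D> = A^-12 + A^-8 + A^-4 + 1 (w = -4)
3 components over 8 crossings, w = -4
lk(C1,C2): 0
lk(C1,C3) = -1
linking number lk(C2,C3) = 0
9 Fox colorings among 3^8, |V(-1)| = 0: tricolorable
why: w = -4 shifts under R1 moves; the (-A^3)^(4) factor cancels that in V


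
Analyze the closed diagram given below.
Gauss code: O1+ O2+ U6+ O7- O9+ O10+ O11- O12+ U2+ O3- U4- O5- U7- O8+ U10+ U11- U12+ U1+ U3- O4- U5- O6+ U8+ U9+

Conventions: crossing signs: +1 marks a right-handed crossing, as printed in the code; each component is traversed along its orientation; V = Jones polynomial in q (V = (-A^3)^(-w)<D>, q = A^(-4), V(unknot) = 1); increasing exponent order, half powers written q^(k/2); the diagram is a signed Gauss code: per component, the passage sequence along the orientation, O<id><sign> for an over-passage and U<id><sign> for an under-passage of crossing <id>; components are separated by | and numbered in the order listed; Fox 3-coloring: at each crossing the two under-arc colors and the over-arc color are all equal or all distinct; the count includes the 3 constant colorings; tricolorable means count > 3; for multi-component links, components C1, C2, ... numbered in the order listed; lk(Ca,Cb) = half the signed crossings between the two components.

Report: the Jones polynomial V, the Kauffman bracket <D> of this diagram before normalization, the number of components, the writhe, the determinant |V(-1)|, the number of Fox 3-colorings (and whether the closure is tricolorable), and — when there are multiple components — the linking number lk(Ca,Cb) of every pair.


V = -q^-1 + 2 - q + 2q^2 - q^3 + q^4 - q^5
<D> = -A^-14 + A^-10 - A^-6 + 2A^-2 - A^2 + 2A^6 - A^10 (w = +2)
1 component over 12 crossings, w = +2
9 Fox colorings among 3^12, |V(-1)| = 9: tricolorable
why: det 9 = |V(-1)|; divisible by 3, so tricolorable
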